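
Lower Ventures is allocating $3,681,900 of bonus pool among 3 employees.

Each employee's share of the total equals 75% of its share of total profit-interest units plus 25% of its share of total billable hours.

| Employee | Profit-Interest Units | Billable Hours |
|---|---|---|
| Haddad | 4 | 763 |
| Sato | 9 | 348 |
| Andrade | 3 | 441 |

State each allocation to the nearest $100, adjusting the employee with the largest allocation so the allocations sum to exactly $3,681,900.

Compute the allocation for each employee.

Haddad: $1,142,900 | Sato: $1,759,700 | Andrade: $779,300

Totals — profit-interest units 16, billable hours 1,552.
Composite weights (75% profit-interest units + 25% billable hours): Haddad 0.3104; Sato 0.4779; Andrade 0.2117.
Raw shares: Haddad 1,142,883.59; Sato 1,759,696.73; Andrade 779,319.68.
Rounded to nearest $100: Haddad $1,142,900; Sato $1,759,700; Andrade $779,300. Sum = $3,681,900.
No rounding difference to absorb.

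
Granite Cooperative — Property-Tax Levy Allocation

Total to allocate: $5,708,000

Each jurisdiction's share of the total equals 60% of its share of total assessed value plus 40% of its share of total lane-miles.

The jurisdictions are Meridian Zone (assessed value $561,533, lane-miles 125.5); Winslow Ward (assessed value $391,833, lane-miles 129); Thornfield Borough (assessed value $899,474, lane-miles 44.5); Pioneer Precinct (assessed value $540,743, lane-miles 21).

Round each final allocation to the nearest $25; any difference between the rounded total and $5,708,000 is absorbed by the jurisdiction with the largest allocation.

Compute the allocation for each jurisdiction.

Totals — assessed value 2,393,583, lane-miles 320.
Composite weights (60% assessed value + 40% lane-miles): Meridian Zone 0.2976; Winslow Ward 0.2595; Thornfield Borough 0.2811; Pioneer Precinct 0.1618.
Unrounded shares: Meridian Zone 1,698,898.33; Winslow Ward 1,481,059.71; Thornfield Borough 1,604,497.99; Pioneer Precinct 923,543.97.
At nearest $25: Meridian Zone $1,698,900; Winslow Ward $1,481,050; Thornfield Borough $1,604,500; Pioneer Precinct $923,550. Sum = $5,708,000.
No rounding difference to absorb.

Meridian Zone: $1,698,900 · Winslow Ward: $1,481,050 · Thornfield Borough: $1,604,500 · Pioneer Precinct: $923,550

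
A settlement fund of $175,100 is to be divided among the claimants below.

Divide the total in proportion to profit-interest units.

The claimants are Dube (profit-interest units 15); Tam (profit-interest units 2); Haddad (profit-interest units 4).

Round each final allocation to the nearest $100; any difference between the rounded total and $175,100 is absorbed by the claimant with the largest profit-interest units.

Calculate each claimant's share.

Total profit-interest units = 21.
Pro-rata amounts: Dube 15/21 × $175,100 = 125,071.43; Tam 2/21 × $175,100 = 16,676.19; Haddad 4/21 × $175,100 = 33,352.38.
At nearest $100: Dube $125,100; Tam $16,700; Haddad $33,400. Sum = $175,200.
Difference $175,100 − $175,200 = −$100 applied to largest profit-interest units (Dube): Dube becomes $125,000.

Dube: $125,000 · Tam: $16,700 · Haddad: $33,400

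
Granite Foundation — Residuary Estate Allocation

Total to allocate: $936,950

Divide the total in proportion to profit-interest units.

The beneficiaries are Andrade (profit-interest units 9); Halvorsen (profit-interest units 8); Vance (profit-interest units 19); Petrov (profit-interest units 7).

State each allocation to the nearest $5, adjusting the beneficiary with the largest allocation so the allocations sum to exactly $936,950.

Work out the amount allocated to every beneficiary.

Andrade: $196,105 · Halvorsen: $174,315 · Vance: $414,005 · Petrov: $152,525

Sum of profit-interest units: 43.
Unrounded shares: Andrade 9/43 × $936,950 = 196,105.81; Halvorsen 8/43 × $936,950 = 174,316.28; Vance 19/43 × $936,950 = 414,001.16; Petrov 7/43 × $936,950 = 152,526.74.
Rounded to nearest $5: Andrade $196,105; Halvorsen $174,315; Vance $414,000; Petrov $152,525. Sum = $936,945.
Difference $936,950 − $936,945 = +$5 applied to largest allocation (Vance): Vance becomes $414,005.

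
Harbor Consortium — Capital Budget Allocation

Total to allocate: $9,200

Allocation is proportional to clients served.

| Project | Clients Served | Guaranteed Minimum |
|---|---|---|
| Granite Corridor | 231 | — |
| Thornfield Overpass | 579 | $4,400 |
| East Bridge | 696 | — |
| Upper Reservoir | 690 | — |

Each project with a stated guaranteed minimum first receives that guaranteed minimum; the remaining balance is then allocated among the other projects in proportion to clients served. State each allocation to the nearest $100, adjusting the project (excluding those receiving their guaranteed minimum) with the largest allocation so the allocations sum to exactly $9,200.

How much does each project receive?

Guaranteed amounts: Thornfield Overpass $4,400. Residual $4,800.
Residual split over remaining clients served 1,617: Granite Corridor 685.71 → $700; East Bridge 2,066.05 → $2,100; Upper Reservoir 2,048.24 → $2,000.

Granite Corridor: $700; Thornfield Overpass: $4,400; East Bridge: $2,100; Upper Reservoir: $2,000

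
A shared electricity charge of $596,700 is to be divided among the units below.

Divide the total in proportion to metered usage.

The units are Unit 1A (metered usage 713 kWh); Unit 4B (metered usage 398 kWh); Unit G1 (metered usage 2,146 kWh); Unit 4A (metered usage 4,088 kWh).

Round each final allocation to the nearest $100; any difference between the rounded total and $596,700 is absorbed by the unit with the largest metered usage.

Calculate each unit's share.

Unit 1A: $57,900 · Unit 4B: $32,300 · Unit G1: $174,300 · Unit 4A: $332,200

Total metered usage = 7,345.
Unrounded shares: Unit 1A 713/7,345 × $596,700 = 57,923.36; Unit 4B 398/7,345 × $596,700 = 32,333.10; Unit G1 2,146/7,345 × $596,700 = 174,338.76; Unit 4A 4,088/7,345 × $596,700 = 332,104.78.
After rounding ($100): Unit 1A $57,900; Unit 4B $32,300; Unit G1 $174,300; Unit 4A $332,100. Sum = $596,600.
Difference $596,700 − $596,600 = +$100 applied to largest metered usage (Unit 4A): Unit 4A becomes $332,200.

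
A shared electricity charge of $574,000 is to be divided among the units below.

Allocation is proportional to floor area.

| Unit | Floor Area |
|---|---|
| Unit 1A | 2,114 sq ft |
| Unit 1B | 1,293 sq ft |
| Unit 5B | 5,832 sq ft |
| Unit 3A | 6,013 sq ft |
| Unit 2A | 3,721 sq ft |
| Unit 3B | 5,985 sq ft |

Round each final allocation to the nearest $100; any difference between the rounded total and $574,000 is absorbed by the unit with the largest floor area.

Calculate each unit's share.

Combined floor area = 24,958.
Raw shares: Unit 1A 2,114/24,958 × $574,000 = 48,619.12; Unit 1B 1,293/24,958 × $574,000 = 29,737.24; Unit 5B 5,832/24,958 × $574,000 = 134,128.06; Unit 3A 6,013/24,958 × $574,000 = 138,290.81; Unit 2A 3,721/24,958 × $574,000 = 85,577.93; Unit 3B 5,985/24,958 × $574,000 = 137,646.85.
After rounding ($100): Unit 1A $48,600; Unit 1B $29,700; Unit 5B $134,100; Unit 3A $138,300; Unit 2A $85,600; Unit 3B $137,600. Sum = $573,900.
Difference $574,000 − $573,900 = +$100 applied to largest floor area (Unit 3A): Unit 3A becomes $138,400.

Unit 1A: $48,600 | Unit 1B: $29,700 | Unit 5B: $134,100 | Unit 3A: $138,400 | Unit 2A: $85,600 | Unit 3B: $137,600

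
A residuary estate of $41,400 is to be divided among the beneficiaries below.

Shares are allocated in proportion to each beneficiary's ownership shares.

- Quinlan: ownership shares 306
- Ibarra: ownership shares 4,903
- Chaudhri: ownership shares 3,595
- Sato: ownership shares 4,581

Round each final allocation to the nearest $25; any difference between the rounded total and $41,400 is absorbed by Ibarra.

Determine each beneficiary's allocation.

Quinlan: $950 · Ibarra: $15,150 · Chaudhri: $11,125 · Sato: $14,175

Ownership shares total: 13,385.
Proportional shares: Quinlan 306/13,385 × $41,400 = 946.46; Ibarra 4,903/13,385 × $41,400 = 15,165.05; Chaudhri 3,595/13,385 × $41,400 = 11,119.39; Sato 4,581/13,385 × $41,400 = 14,169.10.
After rounding ($25): Quinlan $950; Ibarra $15,175; Chaudhri $11,125; Sato $14,175. Sum = $41,425.
Difference $41,400 − $41,425 = −$25 applied to Ibarra: Ibarra becomes $15,150.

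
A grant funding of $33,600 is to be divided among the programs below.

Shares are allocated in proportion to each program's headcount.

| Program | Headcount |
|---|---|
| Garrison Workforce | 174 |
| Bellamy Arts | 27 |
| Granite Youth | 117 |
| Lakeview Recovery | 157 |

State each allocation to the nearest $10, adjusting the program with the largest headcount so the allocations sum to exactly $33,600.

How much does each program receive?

Garrison Workforce: $12,300 · Bellamy Arts: $1,910 · Granite Youth: $8,280 · Lakeview Recovery: $11,110

Sum of headcount: 475.
Unrounded shares: Garrison Workforce 174/475 × $33,600 = 12,308.21; Bellamy Arts 27/475 × $33,600 = 1,909.89; Granite Youth 117/475 × $33,600 = 8,276.21; Lakeview Recovery 157/475 × $33,600 = 11,105.68.
At nearest $10: Garrison Workforce $12,310; Bellamy Arts $1,910; Granite Youth $8,280; Lakeview Recovery $11,110. Sum = $33,610.
Difference $33,600 − $33,610 = −$10 applied to largest headcount (Garrison Workforce): Garrison Workforce becomes $12,300.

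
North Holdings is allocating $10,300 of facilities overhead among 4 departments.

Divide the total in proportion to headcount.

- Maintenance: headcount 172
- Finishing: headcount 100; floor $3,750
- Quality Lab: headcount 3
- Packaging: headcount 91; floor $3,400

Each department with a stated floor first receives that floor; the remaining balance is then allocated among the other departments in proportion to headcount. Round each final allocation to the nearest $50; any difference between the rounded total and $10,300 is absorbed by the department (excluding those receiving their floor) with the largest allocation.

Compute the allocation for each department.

Maintenance: $3,100; Finishing: $3,750; Quality Lab: $50; Packaging: $3,400

Minimums first: Finishing $3,750; Packaging $3,400. Remaining pool $3,150.
Remaining pool split over remaining headcount 175: Maintenance 3,096.00 → $3,100; Quality Lab 54.00 → $50.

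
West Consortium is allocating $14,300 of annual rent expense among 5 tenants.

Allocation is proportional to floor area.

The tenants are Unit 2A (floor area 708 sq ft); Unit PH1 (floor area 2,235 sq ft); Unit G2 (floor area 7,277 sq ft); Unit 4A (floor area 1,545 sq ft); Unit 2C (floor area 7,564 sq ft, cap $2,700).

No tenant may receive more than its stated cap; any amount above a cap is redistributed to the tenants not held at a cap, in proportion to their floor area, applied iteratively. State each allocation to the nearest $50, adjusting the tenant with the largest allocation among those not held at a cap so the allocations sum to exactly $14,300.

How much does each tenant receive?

Unit 2A: $700 | Unit PH1: $2,200 | Unit G2: $7,200 | Unit 4A: $1,500 | Unit 2C: $2,700

Sum of floor area: 19,329.
Unconstrained shares: Unit 2A 523.79; Unit PH1 1,653.50; Unit G2 5,383.68; Unit 4A 1,143.02; Unit 2C 5,596.01.
Cap binds for Unit 2C ($2,700); residual $11,600 reallocated over remaining floor area 11,765.
Remaining shares: Unit 2A 698.07 → $700; Unit PH1 2,203.65 → $2,200; Unit G2 7,174.94 → $7,150; Unit 4A 1,523.33 → $1,500.
Rounding difference +$50 applied to Unit G2 → $7,200.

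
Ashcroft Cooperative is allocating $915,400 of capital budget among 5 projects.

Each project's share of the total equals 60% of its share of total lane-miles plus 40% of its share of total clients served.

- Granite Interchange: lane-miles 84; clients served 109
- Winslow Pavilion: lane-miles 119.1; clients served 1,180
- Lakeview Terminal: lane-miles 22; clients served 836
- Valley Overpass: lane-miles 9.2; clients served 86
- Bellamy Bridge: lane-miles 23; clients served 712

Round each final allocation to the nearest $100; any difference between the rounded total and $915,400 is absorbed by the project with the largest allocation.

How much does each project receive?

Lane-miles total 257.3; clients served total 2,923.
Composite weights (60% lane-miles + 40% clients served): Granite Interchange 0.2108; Winslow Pavilion 0.4392; Lakeview Terminal 0.1657; Valley Overpass 0.0332; Bellamy Bridge 0.1511.
Raw shares: Granite Interchange 192,963.10; Winslow Pavilion 402,051.20; Lakeview Terminal 151,686.35; Valley Overpass 30,411.68; Bellamy Bridge 138,287.68.
After rounding ($100): Granite Interchange $193,000; Winslow Pavilion $402,100; Lakeview Terminal $151,700; Valley Overpass $30,400; Bellamy Bridge $138,300. Sum = $915,500.
Difference $915,400 − $915,500 = −$100 applied to largest allocation (Winslow Pavilion): Winslow Pavilion becomes $402,000.

Granite Interchange: $193,000 | Winslow Pavilion: $402,000 | Lakeview Terminal: $151,700 | Valley Overpass: $30,400 | Bellamy Bridge: $138,300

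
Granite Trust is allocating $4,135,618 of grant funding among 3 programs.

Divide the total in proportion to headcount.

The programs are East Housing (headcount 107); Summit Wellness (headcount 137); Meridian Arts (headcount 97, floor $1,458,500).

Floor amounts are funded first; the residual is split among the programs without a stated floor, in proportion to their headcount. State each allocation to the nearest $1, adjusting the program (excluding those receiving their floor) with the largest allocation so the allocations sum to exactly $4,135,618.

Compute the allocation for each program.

Fund the minimums — Meridian Arts $1,458,500. Remaining pool $2,677,118.
Remaining pool split over remaining headcount 244: East Housing 1,173,982.07 → $1,173,982; Summit Wellness 1,503,135.93 → $1,503,136.

East Housing: $1,173,982 | Summit Wellness: $1,503,136 | Meridian Arts: $1,458,500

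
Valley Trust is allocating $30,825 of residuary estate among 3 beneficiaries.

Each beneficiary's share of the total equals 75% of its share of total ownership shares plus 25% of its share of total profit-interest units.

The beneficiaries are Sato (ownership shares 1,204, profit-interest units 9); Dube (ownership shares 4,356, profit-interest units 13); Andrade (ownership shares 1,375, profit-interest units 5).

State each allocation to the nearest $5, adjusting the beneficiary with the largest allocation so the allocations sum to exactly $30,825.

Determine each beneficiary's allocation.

Sato: $6,580 | Dube: $18,235 | Andrade: $6,010

Totals — ownership shares 6,935, profit-interest units 27.
Combined weights (75% ownership shares + 25% profit-interest units): Sato 0.2135; Dube 0.5915; Andrade 0.1950.
Unrounded shares: Sato 6,582.45; Dube 18,231.73; Andrade 6,010.83.
At nearest $5: Sato $6,580; Dube $18,230; Andrade $6,010. Sum = $30,820.
Difference $30,825 − $30,820 = +$5 applied to largest allocation (Dube): Dube becomes $18,235.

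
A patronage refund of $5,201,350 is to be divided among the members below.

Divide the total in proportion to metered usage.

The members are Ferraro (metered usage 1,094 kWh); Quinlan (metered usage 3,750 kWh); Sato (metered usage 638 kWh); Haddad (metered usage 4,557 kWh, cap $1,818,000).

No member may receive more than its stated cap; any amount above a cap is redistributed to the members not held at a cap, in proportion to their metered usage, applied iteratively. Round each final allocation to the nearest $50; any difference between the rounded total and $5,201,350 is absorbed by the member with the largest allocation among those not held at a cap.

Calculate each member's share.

Metered usage total: 10,039.
Proportional shares (ignoring caps): Ferraro 566,817.10; Quinlan 1,942,928.83; Sato 330,556.96; Haddad 2,361,047.11.
Held at cap: Haddad ($1,818,000); residual $3,383,350 reallocated over remaining metered usage 5,482.
Remaining shares: Ferraro 675,188.78 → $675,200; Quinlan 2,314,403.96 → $2,314,400; Sato 393,757.26 → $393,750.

Ferraro: $675,200 · Quinlan: $2,314,400 · Sato: $393,750 · Haddad: $1,818,000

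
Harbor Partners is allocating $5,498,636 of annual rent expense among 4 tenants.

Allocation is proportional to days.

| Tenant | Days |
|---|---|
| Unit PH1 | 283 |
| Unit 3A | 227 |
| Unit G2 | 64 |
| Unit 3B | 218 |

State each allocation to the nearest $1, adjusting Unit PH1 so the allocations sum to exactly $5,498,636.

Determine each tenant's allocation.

Sum of days: 792.
Raw shares: Unit PH1 283/792 × $5,498,636 = 1,964,790.39; Unit 3A 227/792 × $5,498,636 = 1,575,997.94; Unit G2 64/792 × $5,498,636 = 444,334.22; Unit 3B 218/792 × $5,498,636 = 1,513,513.44.
Rounded to nearest $1: Unit PH1 $1,964,790; Unit 3A $1,575,998; Unit G2 $444,334; Unit 3B $1,513,513. Sum = $5,498,635.
Difference $5,498,636 − $5,498,635 = +$1 applied to Unit PH1: Unit PH1 becomes $1,964,791.

Unit PH1: $1,964,791 | Unit 3A: $1,575,998 | Unit G2: $444,334 | Unit 3B: $1,513,513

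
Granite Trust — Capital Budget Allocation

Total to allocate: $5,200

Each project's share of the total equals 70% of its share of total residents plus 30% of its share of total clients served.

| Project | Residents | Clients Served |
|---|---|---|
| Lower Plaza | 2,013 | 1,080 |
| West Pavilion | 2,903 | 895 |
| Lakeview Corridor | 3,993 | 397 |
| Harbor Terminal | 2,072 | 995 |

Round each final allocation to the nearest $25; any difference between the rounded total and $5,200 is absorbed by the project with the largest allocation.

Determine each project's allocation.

Totals — residents 10,981, clients served 3,367.
Composite weights (70% residents + 30% clients served): Lower Plaza 0.2245; West Pavilion 0.2648; Lakeview Corridor 0.2899; Harbor Terminal 0.2207.
Raw shares: Lower Plaza 1,167.66; West Pavilion 1,376.96; Lakeview Corridor 1,507.54; Harbor Terminal 1,147.83.
Rounded to nearest $25: Lower Plaza $1,175; West Pavilion $1,375; Lakeview Corridor $1,500; Harbor Terminal $1,150. Sum = $5,200.
No rounding difference to absorb.

Lower Plaza: $1,175 · West Pavilion: $1,375 · Lakeview Corridor: $1,500 · Harbor Terminal: $1,150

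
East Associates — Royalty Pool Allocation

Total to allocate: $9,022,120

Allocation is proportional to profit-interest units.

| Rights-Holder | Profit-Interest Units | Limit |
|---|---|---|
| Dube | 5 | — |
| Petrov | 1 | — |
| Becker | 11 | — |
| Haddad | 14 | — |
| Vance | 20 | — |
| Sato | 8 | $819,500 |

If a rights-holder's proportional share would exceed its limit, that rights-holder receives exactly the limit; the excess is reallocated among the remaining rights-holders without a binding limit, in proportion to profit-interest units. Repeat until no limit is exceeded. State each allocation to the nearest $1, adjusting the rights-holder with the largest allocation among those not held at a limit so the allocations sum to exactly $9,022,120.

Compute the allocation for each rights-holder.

Profit-interest units total: 59.
Unconstrained shares: Dube 764,586.44; Petrov 152,917.29; Becker 1,682,090.17; Haddad 2,140,842.03; Vance 3,058,345.76; Sato 1,223,338.31.
Capped: Sato ($819,500); balance $8,202,620 reallocated over remaining profit-interest units 51.
Shares after redistribution: Dube 804,178.43 → $804,178; Petrov 160,835.69 → $160,836; Becker 1,769,192.55 → $1,769,193; Haddad 2,251,699.61 → $2,251,700; Vance 3,216,713.73 → $3,216,714.
Rounding difference −$1 applied to Vance → $3,216,713.

Dube: $804,178; Petrov: $160,836; Becker: $1,769,193; Haddad: $2,251,700; Vance: $3,216,713; Sato: $819,500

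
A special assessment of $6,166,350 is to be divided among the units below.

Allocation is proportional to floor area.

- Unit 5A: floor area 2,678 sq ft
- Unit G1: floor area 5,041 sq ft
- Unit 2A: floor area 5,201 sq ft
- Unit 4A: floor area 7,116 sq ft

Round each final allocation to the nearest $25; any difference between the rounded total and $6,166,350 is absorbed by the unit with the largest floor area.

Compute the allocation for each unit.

Sum of floor area: 2,678 + 5,041 + 5,201 + 7,116 = 20,036.
Proportional shares: Unit 5A 824,190.72; Unit G1 1,551,435.93; Unit 2A 1,600,678.10; Unit 4A 2,190,045.25.
At nearest $25: Unit 5A $824,200; Unit G1 $1,551,425; Unit 2A $1,600,675; Unit 4A $2,190,050. Sum = $6,166,350.
Sum already equals the total — no adjustment.

Unit 5A: $824,200 · Unit G1: $1,551,425 · Unit 2A: $1,600,675 · Unit 4A: $2,190,050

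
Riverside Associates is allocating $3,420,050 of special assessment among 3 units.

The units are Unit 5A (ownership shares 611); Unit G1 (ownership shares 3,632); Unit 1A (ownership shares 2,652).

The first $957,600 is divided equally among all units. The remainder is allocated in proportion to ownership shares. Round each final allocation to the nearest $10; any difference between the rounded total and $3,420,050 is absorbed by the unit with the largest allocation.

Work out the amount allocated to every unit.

First tranche $957,600 split equally: $319,200 each.
Remainder $2,462,450 by ownership shares (total 6,895): Unit 5A 218,209.85 → $218,210; Unit G1 1,297,116.52 → $1,297,120; Unit 1A 947,123.63 → $947,120.
Totals: Unit 5A $319,200 + $218,210 = $537,410; Unit G1 $319,200 + $1,297,120 = $1,616,320; Unit 1A $319,200 + $947,120 = $1,266,320.

Unit 5A: $537,410; Unit G1: $1,616,320; Unit 1A: $1,266,320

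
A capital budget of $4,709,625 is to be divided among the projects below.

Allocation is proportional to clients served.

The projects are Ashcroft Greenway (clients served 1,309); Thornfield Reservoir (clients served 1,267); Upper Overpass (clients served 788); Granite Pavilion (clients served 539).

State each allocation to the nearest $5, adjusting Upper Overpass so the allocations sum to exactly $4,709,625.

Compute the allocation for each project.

Ashcroft Greenway: $1,579,530 · Thornfield Reservoir: $1,528,850 · Upper Overpass: $950,850 · Granite Pavilion: $650,395

Clients served total: 3,903.
Pro-rata amounts: Ashcroft Greenway 1,309/3,903 × $4,709,625 = 1,579,528.34; Thornfield Reservoir 1,267/3,903 × $4,709,625 = 1,528,848.29; Upper Overpass 788/3,903 × $4,709,625 = 950,854.34; Granite Pavilion 539/3,903 × $4,709,625 = 650,394.02.
At nearest $5: Ashcroft Greenway $1,579,530; Thornfield Reservoir $1,528,850; Upper Overpass $950,855; Granite Pavilion $650,395. Sum = $4,709,630.
Difference $4,709,625 − $4,709,630 = −$5 applied to Upper Overpass: Upper Overpass becomes $950,850.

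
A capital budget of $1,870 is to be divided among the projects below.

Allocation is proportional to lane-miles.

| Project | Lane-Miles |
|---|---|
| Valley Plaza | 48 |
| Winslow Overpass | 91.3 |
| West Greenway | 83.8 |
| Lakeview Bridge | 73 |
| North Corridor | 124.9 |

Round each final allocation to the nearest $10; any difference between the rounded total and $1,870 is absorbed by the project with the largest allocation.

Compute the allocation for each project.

Valley Plaza: $210; Winslow Overpass: $410; West Greenway: $370; Lakeview Bridge: $320; North Corridor: $560

Lane-miles total: 421.
Raw shares: Valley Plaza 48/421 × $1,870 = 213.21; Winslow Overpass 91.3/421 × $1,870 = 405.54; West Greenway 83.8/421 × $1,870 = 372.22; Lakeview Bridge 73/421 × $1,870 = 324.25; North Corridor 124.9/421 × $1,870 = 554.78.
At nearest $10: Valley Plaza $210; Winslow Overpass $410; West Greenway $370; Lakeview Bridge $320; North Corridor $550. Sum = $1,860.
Difference $1,870 − $1,860 = +$10 applied to largest allocation (North Corridor): North Corridor becomes $560.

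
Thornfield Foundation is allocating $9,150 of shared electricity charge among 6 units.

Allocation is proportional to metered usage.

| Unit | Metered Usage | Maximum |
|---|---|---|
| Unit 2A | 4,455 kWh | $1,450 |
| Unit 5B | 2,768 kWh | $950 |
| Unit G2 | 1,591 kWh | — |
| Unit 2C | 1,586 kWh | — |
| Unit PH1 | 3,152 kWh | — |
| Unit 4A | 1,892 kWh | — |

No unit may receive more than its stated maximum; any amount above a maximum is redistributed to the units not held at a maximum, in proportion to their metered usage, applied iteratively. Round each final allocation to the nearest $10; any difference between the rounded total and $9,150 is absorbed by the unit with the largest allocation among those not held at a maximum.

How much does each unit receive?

Unit 2A: $1,450 · Unit 5B: $950 · Unit G2: $1,310 · Unit 2C: $1,300 · Unit PH1: $2,590 · Unit 4A: $1,550

Metered usage total: 15,444.
Unconstrained shares: Unit 2A 2,639.42; Unit 5B 1,639.94; Unit G2 942.61; Unit 2C 939.65; Unit PH1 1,867.44; Unit 4A 1,120.94.
Held at cap: Unit 2A ($1,450), Unit 5B ($950); balance $6,750 reallocated over remaining metered usage 8,221.
Remaining shares: Unit G2 1,306.32 → $1,310; Unit 2C 1,302.21 → $1,300; Unit PH1 2,588.01 → $2,590; Unit 4A 1,553.46 → $1,550.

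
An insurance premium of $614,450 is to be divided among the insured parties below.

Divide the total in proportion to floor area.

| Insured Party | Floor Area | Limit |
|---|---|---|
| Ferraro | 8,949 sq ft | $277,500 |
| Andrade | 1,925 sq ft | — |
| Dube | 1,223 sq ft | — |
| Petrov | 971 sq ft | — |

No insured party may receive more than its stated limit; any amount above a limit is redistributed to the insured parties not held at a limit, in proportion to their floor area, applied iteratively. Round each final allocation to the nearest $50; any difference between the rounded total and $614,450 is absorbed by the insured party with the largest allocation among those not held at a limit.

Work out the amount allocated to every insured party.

Ferraro: $277,500 | Andrade: $157,450 | Dube: $100,050 | Petrov: $79,450

Sum of floor area: 13,068.
Unconstrained shares: Ferraro 420,776.94; Andrade 90,512.42; Dube 57,504.77; Petrov 45,655.87.
Capped: Ferraro ($277,500); remaining pool $336,950 reallocated over remaining floor area 4,119.
Shares after redistribution: Andrade 157,472.38 → $157,450; Dube 100,046.09 → $100,050; Petrov 79,431.52 → $79,450.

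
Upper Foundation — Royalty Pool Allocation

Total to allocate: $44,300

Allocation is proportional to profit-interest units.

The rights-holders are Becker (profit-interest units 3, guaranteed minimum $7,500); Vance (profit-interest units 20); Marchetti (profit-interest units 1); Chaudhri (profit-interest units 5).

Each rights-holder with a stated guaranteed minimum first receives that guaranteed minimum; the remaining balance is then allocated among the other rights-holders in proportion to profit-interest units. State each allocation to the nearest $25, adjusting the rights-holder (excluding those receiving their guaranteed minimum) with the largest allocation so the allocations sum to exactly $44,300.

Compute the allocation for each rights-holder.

Guaranteed amounts: Becker $7,500. Remaining pool $36,800.
Remaining pool split over remaining profit-interest units 26: Vance 28,307.69 → $28,300; Marchetti 1,415.38 → $1,425; Chaudhri 7,076.92 → $7,075.

Becker: $7,500 · Vance: $28,300 · Marchetti: $1,425 · Chaudhri: $7,075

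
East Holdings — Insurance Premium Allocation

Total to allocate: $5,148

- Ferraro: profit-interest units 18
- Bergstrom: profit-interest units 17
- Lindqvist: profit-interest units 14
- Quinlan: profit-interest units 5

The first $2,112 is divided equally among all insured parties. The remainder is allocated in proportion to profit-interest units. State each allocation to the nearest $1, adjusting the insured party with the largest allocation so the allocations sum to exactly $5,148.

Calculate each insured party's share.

Ferraro: $1,540 | Bergstrom: $1,484 | Lindqvist: $1,315 | Quinlan: $809

$2,112 shared equally gives $528 per insured party.
Remainder $3,036 by profit-interest units (total 54): Ferraro 1,012.00 → $1,012; Bergstrom 955.78 → $956; Lindqvist 787.11 → $787; Quinlan 281.11 → $281.
Totals: Ferraro $528 + $1,012 = $1,540; Bergstrom $528 + $956 = $1,484; Lindqvist $528 + $787 = $1,315; Quinlan $528 + $281 = $809.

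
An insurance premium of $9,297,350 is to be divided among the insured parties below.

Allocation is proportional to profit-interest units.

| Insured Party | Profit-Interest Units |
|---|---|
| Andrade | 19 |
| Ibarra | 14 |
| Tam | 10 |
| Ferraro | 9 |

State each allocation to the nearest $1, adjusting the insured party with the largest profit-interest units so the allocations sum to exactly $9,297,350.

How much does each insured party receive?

Sum of profit-interest units: 52.
Unrounded shares: Andrade 19/52 × $9,297,350 = 3,397,108.65; Ibarra 14/52 × $9,297,350 = 2,503,132.69; Tam 10/52 × $9,297,350 = 1,787,951.92; Ferraro 9/52 × $9,297,350 = 1,609,156.73.
At nearest $1: Andrade $3,397,109; Ibarra $2,503,133; Tam $1,787,952; Ferraro $1,609,157. Sum = $9,297,351.
Difference $9,297,350 − $9,297,351 = −$1 applied to largest profit-interest units (Andrade): Andrade becomes $3,397,108.

Andrade: $3,397,108 · Ibarra: $2,503,133 · Tam: $1,787,952 · Ferraro: $1,609,157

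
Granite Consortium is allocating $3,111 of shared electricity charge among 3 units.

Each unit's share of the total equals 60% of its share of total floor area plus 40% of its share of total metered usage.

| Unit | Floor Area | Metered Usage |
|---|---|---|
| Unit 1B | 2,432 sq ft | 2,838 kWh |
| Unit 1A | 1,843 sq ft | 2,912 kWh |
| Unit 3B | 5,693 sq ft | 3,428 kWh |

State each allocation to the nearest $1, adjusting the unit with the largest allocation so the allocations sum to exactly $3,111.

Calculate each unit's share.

Totals — floor area 9,968, metered usage 9,178.
Combined weights (60% floor area + 40% metered usage): Unit 1B 0.2701; Unit 1A 0.2378; Unit 3B 0.4921.
Unrounded shares: Unit 1B 840.20; Unit 1A 739.94; Unit 3B 1,530.85.
Rounded to nearest $1: Unit 1B $840; Unit 1A $740; Unit 3B $1,531. Sum = $3,111.
No rounding difference to absorb.

Unit 1B: $840; Unit 1A: $740; Unit 3B: $1,531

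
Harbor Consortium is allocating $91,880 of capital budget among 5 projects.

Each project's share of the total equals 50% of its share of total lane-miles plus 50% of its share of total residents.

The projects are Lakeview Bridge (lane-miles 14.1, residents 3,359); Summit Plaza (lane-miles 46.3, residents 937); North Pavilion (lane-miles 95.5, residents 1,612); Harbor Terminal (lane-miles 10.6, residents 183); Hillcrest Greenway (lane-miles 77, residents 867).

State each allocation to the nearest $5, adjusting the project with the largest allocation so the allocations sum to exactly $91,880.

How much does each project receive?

Lakeview Bridge: $24,840; Summit Plaza: $14,920; North Pavilion: $28,660; Harbor Terminal: $3,210; Hillcrest Greenway: $20,250

Lane-miles total 243.5; residents total 6,958.
Combined weights (50% lane-miles + 50% residents): Lakeview Bridge 0.2703; Summit Plaza 0.1624; North Pavilion 0.3119; Harbor Terminal 0.0349; Hillcrest Greenway 0.2204.
Pro-rata amounts: Lakeview Bridge 24,837.88; Summit Plaza 14,921.72; North Pavilion 28,660.72; Harbor Terminal 3,208.10; Hillcrest Greenway 20,251.57.
Rounded to nearest $5: Lakeview Bridge $24,840; Summit Plaza $14,920; North Pavilion $28,660; Harbor Terminal $3,210; Hillcrest Greenway $20,250. Sum = $91,880.
No rounding difference to absorb.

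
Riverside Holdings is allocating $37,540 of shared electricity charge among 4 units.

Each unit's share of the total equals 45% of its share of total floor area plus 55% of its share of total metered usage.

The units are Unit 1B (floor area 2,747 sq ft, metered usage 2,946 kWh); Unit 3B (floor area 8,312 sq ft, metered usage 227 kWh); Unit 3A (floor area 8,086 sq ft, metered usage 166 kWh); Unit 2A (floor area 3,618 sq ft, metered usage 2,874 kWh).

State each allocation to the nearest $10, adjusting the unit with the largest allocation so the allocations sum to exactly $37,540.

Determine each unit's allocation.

Floor area total 22,763; metered usage total 6,213.
Blended shares (45% floor area + 55% metered usage): Unit 1B 0.3151; Unit 3B 0.1844; Unit 3A 0.1745; Unit 2A 0.3259.
Proportional shares: Unit 1B 11,828.75; Unit 3B 6,922.91; Unit 3A 6,552.48; Unit 2A 12,235.87.
At nearest $10: Unit 1B $11,830; Unit 3B $6,920; Unit 3A $6,550; Unit 2A $12,240. Sum = $37,540.
No rounding difference to absorb.

Unit 1B: $11,830 | Unit 3B: $6,920 | Unit 3A: $6,550 | Unit 2A: $12,240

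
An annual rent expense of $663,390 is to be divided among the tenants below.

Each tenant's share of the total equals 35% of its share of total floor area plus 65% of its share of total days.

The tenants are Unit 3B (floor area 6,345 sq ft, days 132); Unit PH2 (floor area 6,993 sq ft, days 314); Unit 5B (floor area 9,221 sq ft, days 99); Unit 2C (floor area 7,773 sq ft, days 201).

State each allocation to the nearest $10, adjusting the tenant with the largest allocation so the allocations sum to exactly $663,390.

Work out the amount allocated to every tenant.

Floor area total 30,332; days total 746.
Blended shares (35% floor area + 65% days): Unit 3B 0.1882; Unit PH2 0.3543; Unit 5B 0.1927; Unit 2C 0.2648.
Unrounded shares: Unit 3B 124,868.68; Unit PH2 235,028.80; Unit 5B 127,809.30; Unit 2C 175,683.22.
After rounding ($10): Unit 3B $124,870; Unit PH2 $235,030; Unit 5B $127,810; Unit 2C $175,680. Sum = $663,390.
Rounded total matches; no reconciliation needed.

Unit 3B: $124,870 | Unit PH2: $235,030 | Unit 5B: $127,810 | Unit 2C: $175,680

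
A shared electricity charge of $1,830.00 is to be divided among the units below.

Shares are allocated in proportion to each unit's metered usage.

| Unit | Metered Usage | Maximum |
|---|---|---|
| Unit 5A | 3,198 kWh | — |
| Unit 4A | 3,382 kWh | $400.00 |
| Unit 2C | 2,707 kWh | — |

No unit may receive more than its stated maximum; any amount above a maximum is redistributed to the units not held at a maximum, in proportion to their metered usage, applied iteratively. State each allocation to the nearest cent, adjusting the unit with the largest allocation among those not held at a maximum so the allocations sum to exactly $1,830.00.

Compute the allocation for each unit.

Metered usage total: 9,287.
Unconstrained shares: Unit 5A 630.1647; Unit 4A 666.4219; Unit 2C 533.4134.
Held at cap: Unit 4A ($400.00); remaining pool $1,430.00 reallocated over remaining metered usage 5,905.
Redistributed shares: Unit 5A 774.4522 → $774.45; Unit 2C 655.5478 → $655.55.

Unit 5A: $774.45 · Unit 4A: $400.00 · Unit 2C: $655.55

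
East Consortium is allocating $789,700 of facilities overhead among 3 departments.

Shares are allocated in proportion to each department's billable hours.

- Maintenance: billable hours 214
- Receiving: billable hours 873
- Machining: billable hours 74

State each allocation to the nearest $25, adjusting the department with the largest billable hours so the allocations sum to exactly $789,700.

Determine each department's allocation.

Total billable hours = 1,161.
Pro-rata amounts: Maintenance 214/1,161 × $789,700 = 145,560.55; Receiving 873/1,161 × $789,700 = 593,805.43; Machining 74/1,161 × $789,700 = 50,334.02.
After rounding ($25): Maintenance $145,550; Receiving $593,800; Machining $50,325. Sum = $789,675.
Difference $789,700 − $789,675 = +$25 applied to largest billable hours (Receiving): Receiving becomes $593,825.

Maintenance: $145,550; Receiving: $593,825; Machining: $50,325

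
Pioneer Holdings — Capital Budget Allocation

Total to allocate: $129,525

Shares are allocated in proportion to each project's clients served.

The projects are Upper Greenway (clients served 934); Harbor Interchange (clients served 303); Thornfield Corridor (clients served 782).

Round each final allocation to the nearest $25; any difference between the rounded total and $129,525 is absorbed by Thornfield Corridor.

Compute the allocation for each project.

Sum of clients served: 2,019.
Raw shares: Upper Greenway 934/2,019 × $129,525 = 59,918.95; Harbor Interchange 303/2,019 × $129,525 = 19,438.37; Thornfield Corridor 782/2,019 × $129,525 = 50,167.68.
After rounding ($25): Upper Greenway $59,925; Harbor Interchange $19,450; Thornfield Corridor $50,175. Sum = $129,550.
Difference $129,525 − $129,550 = −$25 applied to Thornfield Corridor: Thornfield Corridor becomes $50,150.

Upper Greenway: $59,925 | Harbor Interchange: $19,450 | Thornfield Corridor: $50,150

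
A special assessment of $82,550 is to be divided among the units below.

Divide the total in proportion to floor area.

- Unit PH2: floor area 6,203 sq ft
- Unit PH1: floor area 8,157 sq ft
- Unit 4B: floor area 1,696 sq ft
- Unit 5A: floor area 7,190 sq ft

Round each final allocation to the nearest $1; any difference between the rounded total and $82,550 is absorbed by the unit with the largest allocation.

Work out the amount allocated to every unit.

Unit PH2: $22,028 · Unit PH1: $28,966 · Unit 4B: $6,023 · Unit 5A: $25,533

Floor area total: 23,246.
Unrounded shares: Unit PH2 6,203/23,246 × $82,550 = 22,027.77; Unit PH1 8,157/23,246 × $82,550 = 28,966.72; Unit 4B 1,696/23,246 × $82,550 = 6,022.75; Unit 5A 7,190/23,246 × $82,550 = 25,532.76.
After rounding ($1): Unit PH2 $22,028; Unit PH1 $28,967; Unit 4B $6,023; Unit 5A $25,533. Sum = $82,551.
Difference $82,550 − $82,551 = −$1 applied to largest allocation (Unit PH1): Unit PH1 becomes $28,966.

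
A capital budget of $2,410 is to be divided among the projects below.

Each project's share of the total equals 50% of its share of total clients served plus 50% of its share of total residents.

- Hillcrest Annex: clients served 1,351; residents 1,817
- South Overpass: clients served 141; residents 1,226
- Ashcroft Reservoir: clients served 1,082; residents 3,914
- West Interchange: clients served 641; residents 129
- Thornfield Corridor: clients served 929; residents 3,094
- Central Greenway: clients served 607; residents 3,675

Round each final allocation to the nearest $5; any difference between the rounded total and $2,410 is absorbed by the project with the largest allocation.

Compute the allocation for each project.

Totals — clients served 4,751, residents 13,855.
Composite weights (50% clients served + 50% residents): Hillcrest Annex 0.2078; South Overpass 0.0591; Ashcroft Reservoir 0.2551; West Interchange 0.0721; Thornfield Corridor 0.2094; Central Greenway 0.1965.
Raw shares: Hillcrest Annex 500.68; South Overpass 142.39; Ashcroft Reservoir 614.84; West Interchange 173.80; Thornfield Corridor 504.72; Central Greenway 473.58.
After rounding ($5): Hillcrest Annex $500; South Overpass $140; Ashcroft Reservoir $615; West Interchange $175; Thornfield Corridor $505; Central Greenway $475. Sum = $2,410.
Rounded total matches; no reconciliation needed.

Hillcrest Annex: $500 · South Overpass: $140 · Ashcroft Reservoir: $615 · West Interchange: $175 · Thornfield Corridor: $505 · Central Greenway: $475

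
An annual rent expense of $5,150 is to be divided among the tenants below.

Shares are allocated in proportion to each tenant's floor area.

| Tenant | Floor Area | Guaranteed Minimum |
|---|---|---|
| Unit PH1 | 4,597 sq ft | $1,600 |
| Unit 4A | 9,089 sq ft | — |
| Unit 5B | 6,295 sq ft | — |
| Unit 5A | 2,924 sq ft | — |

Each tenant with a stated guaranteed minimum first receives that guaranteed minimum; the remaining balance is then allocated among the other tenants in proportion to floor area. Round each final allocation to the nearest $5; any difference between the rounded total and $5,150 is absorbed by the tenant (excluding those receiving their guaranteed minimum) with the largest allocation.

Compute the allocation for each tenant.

Fund the minimums — Unit PH1 $1,600. Residual $3,550.
Residual split over remaining floor area 18,308: Unit 4A 1,762.40 → $1,760; Unit 5B 1,220.63 → $1,220; Unit 5A 566.98 → $565.
Rounding difference +$5 applied to Unit 4A → $1,765.

Unit PH1: $1,600 | Unit 4A: $1,765 | Unit 5B: $1,220 | Unit 5A: $565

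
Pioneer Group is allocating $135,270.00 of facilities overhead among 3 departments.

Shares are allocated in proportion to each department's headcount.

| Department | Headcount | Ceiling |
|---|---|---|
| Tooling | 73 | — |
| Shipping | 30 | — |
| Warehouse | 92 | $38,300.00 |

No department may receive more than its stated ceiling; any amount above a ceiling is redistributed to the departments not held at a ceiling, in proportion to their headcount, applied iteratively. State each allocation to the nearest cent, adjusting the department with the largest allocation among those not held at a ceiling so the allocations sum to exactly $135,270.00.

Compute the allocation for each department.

Tooling: $68,726.31; Shipping: $28,243.69; Warehouse: $38,300.00

Headcount total: 195.
Pro-rata shares before constraints: Tooling 50,639.5385; Shipping 20,810.7692; Warehouse 63,819.6923.
Held at cap: Warehouse ($38,300.00); balance $96,970.00 reallocated over remaining headcount 103.
Shares after redistribution: Tooling 68,726.3107 → $68,726.31; Shipping 28,243.6893 → $28,243.69.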